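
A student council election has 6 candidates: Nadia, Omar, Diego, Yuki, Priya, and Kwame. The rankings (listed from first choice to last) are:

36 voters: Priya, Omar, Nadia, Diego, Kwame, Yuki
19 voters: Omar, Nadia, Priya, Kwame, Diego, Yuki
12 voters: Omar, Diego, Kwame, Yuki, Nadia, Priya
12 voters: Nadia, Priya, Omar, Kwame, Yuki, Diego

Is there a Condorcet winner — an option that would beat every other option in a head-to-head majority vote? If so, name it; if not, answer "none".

none

Checking pairwise contests:
Omar beats Nadia 67–12.
Priya beats Omar 48–31.
Nadia beats Diego 67–12.
Nadia beats Yuki 67–12.
Nadia beats Priya 43–36.
Nadia beats Kwame 67–12.
Every option loses at least one head-to-head, so there is no Condorcet winner.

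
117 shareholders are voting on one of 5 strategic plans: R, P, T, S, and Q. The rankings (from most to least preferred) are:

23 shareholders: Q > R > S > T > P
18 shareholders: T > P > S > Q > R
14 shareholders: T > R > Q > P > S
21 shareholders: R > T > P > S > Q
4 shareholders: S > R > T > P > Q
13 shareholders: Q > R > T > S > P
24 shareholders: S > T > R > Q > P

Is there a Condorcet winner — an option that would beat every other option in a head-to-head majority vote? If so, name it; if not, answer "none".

R vs P: 99–18 for R.
R vs T: 61–56 for R.
R vs S: 71–46 for R.
R vs Q: 63–54 for R.
R beats every other option head-to-head.

R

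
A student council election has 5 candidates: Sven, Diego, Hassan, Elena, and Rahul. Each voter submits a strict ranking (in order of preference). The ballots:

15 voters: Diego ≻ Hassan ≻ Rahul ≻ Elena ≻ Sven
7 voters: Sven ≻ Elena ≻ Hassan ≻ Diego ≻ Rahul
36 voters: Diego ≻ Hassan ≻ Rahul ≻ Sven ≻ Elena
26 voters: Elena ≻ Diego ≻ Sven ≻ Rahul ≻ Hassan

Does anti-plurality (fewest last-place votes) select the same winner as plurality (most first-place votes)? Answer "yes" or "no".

yes

Anti-plurality — last-place votes: Sven 15, Diego 0, Hassan 26, Elena 36, Rahul 7. Winner: Diego.
Plurality — first-place votes: Sven 7, Diego 51, Hassan 0, Elena 26, Rahul 0. Winner: Diego.
The two methods agree.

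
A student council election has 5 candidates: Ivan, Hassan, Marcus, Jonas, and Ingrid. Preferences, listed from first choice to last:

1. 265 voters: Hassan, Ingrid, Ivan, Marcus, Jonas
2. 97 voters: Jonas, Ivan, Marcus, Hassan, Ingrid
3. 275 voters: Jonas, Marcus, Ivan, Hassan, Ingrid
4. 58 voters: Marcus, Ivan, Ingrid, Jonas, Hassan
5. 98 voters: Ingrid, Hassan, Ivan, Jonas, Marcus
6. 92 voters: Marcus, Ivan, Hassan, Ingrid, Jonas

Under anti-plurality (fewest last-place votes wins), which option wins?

Ivan

Last-place votes: Ivan 0, Hassan 58, Marcus 98, Jonas 357, Ingrid 372.
Ivan is ranked last by the fewest voters, so Ivan wins.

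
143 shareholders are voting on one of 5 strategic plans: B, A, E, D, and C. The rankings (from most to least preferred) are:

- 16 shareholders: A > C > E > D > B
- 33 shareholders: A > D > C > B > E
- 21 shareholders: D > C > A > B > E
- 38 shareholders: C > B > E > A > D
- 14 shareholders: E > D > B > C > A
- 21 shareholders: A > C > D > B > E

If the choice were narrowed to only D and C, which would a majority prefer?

C

Voters preferring D to C: 68; preferring C to D: 75.
C wins the head-to-head.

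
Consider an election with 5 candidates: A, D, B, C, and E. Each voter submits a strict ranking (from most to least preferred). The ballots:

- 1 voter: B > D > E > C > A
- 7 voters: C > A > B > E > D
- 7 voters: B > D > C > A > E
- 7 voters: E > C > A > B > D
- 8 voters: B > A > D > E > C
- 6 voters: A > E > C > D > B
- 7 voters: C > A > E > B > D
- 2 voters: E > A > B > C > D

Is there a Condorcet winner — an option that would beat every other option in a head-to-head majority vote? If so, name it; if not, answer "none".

none

Checking pairwise contests:
C beats A 29–16.
A beats D 37–8.
A beats B 29–16.
E beats C 24–21.
A beats E 35–10.
Every option loses at least one head-to-head, so there is no Condorcet winner.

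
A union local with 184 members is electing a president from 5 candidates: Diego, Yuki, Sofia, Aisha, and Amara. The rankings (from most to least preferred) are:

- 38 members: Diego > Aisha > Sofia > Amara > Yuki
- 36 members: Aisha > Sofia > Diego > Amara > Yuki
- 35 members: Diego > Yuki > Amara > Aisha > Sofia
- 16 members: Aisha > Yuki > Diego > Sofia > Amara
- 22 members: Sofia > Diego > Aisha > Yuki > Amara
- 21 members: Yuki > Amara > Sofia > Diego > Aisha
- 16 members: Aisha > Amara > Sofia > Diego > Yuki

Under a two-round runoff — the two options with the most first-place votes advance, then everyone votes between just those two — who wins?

Round 1 first-place votes: Diego 73, Yuki 21, Sofia 22, Aisha 68, Amara 0.
Diego and Aisha advance.
Runoff: Diego is preferred to Aisha by 116 voters; Aisha by 68.
Diego wins the runoff.

Diego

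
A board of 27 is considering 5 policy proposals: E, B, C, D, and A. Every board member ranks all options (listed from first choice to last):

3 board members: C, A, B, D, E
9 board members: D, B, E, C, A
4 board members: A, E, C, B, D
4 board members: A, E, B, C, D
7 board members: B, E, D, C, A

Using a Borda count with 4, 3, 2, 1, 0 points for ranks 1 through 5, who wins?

E: 3·0 + 9·2 + 4·3 + 4·3 + 7·3 = 63
B: 3·2 + 9·3 + 4·1 + 4·2 + 7·4 = 73
C: 3·4 + 9·1 + 4·2 + 4·1 + 7·1 = 40
D: 3·1 + 9·4 + 4·0 + 4·0 + 7·2 = 53
A: 3·3 + 9·0 + 4·4 + 4·4 + 7·0 = 41
B has the highest Borda score (73).

B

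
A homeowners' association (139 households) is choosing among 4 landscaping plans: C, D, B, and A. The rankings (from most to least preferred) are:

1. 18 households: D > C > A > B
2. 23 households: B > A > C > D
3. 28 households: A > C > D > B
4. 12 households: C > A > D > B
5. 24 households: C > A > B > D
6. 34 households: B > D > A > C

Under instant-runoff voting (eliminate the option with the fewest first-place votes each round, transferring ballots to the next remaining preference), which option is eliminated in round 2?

A

Round 1: C 36, D 18, B 57, A 28. Eliminate D.
Round 2: C 54, B 57, A 28. Eliminate A.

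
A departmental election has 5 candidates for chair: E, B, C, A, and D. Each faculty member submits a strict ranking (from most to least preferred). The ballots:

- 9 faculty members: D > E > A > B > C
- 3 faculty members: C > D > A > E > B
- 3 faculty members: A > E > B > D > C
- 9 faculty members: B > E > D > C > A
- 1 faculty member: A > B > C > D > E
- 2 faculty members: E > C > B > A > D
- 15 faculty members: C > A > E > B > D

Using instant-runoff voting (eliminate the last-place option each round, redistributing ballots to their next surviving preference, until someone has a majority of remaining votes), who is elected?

B

Round 1: E 2, B 9, C 18, A 4, D 9. Eliminate E.
Round 2: B 9, C 20, A 4, D 9. Eliminate A.
Round 3: B 13, C 20, D 9. Eliminate D.
Round 4: B 22, C 20. B has a majority.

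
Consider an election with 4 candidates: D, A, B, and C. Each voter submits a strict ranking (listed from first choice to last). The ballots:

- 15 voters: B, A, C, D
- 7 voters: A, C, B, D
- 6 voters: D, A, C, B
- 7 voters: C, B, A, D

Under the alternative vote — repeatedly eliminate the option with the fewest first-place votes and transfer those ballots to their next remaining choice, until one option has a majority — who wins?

B

Round 1: D 6, A 7, B 15, C 7. Eliminate D.
Round 2: A 13, B 15, C 7. Eliminate C.
Round 3: A 13, B 22. B has a majority.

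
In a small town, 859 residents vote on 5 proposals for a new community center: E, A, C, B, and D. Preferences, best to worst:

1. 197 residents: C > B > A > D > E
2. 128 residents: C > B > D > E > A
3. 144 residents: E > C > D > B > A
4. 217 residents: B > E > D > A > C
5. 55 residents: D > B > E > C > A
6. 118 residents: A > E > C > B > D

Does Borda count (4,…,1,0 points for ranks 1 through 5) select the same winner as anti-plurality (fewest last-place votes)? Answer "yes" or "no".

yes

Borda — scores: E 1819, A 1083, C 2023, B 2270, D 1395. Winner: B.
Anti-plurality — last-place votes: E 197, A 327, C 217, B 0, D 118. Winner: B.
The two methods agree.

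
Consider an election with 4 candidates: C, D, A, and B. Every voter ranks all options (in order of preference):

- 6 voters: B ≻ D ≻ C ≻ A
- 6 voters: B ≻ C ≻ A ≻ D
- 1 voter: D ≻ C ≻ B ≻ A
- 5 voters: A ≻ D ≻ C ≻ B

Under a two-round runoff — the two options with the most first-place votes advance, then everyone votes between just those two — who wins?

Round 1 first-place votes: C 0, D 1, A 5, B 12.
B and A advance.
Runoff: B is preferred to A by 13 voters; A by 5.
B wins the runoff.

B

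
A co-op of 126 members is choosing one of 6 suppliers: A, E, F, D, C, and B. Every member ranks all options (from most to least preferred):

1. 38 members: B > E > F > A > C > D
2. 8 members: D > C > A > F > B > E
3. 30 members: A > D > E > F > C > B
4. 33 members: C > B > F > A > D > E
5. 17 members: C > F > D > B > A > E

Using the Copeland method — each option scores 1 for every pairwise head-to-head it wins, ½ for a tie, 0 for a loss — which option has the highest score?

B

A: beats E, D, and C; loses to F and B → score 3.
E: beats F and C; loses to A, D, and B → score 2.
F: beats A, D, and C; loses to E and B → score 3.
D: beats E; loses to A, F, C, and B → score 1.
C: beats D and B; loses to A, E, and F → score 2.
B: beats A, E, F, and D; loses to C → score 4.
B has the best pairwise record.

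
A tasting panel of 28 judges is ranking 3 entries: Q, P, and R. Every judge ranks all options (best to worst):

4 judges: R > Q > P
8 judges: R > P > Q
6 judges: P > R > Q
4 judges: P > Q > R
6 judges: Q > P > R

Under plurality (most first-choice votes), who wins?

First-place votes: Q 6, P 10, R 12.
R has the most first-place votes.

R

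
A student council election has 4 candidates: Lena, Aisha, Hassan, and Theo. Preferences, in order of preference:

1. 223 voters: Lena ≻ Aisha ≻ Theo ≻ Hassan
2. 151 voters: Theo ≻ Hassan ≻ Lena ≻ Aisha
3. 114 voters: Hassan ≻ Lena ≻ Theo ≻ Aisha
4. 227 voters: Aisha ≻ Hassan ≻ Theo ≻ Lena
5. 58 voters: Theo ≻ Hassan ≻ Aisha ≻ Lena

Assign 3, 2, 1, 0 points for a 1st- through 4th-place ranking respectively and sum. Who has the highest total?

Hassan

Lena: 223·3 + 151·1 + 114·2 + 227·0 + 58·0 = 1048
Aisha: 223·2 + 151·0 + 114·0 + 227·3 + 58·1 = 1185
Hassan: 223·0 + 151·2 + 114·3 + 227·2 + 58·2 = 1214
Theo: 223·1 + 151·3 + 114·1 + 227·1 + 58·3 = 1191
Hassan has the highest Borda score (1214).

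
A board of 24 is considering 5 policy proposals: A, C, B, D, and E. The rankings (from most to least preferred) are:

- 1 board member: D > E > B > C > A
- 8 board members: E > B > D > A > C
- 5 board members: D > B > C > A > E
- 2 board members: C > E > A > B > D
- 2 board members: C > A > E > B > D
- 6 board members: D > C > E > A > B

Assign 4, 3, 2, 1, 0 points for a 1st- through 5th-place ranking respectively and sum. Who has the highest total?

A: 1·0 + 8·1 + 5·1 + 2·2 + 2·3 + 6·1 = 29
C: 1·1 + 8·0 + 5·2 + 2·4 + 2·4 + 6·3 = 45
B: 1·2 + 8·3 + 5·3 + 2·1 + 2·1 + 6·0 = 45
D: 1·4 + 8·2 + 5·4 + 2·0 + 2·0 + 6·4 = 64
E: 1·3 + 8·4 + 5·0 + 2·3 + 2·2 + 6·2 = 57
D has the highest Borda score (64).

D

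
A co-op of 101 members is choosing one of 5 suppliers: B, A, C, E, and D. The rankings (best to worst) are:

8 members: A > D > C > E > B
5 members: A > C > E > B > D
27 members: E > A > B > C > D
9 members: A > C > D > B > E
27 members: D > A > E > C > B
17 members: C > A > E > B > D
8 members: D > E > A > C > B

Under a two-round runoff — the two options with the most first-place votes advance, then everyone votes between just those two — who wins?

Round 1 first-place votes: B 0, A 22, C 17, E 27, D 35.
D and E advance.
Runoff: D is preferred to E by 52 voters; E by 49.
D wins the runoff.

D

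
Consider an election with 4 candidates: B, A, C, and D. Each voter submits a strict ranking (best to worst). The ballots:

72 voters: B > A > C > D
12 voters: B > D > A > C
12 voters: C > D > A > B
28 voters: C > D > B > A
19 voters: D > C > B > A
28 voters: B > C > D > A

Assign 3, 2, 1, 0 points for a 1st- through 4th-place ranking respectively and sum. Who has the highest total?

B

B: 72·3 + 12·3 + 12·0 + 28·1 + 19·1 + 28·3 = 383
A: 72·2 + 12·1 + 12·1 + 28·0 + 19·0 + 28·0 = 168
C: 72·1 + 12·0 + 12·3 + 28·3 + 19·2 + 28·2 = 286
D: 72·0 + 12·2 + 12·2 + 28·2 + 19·3 + 28·1 = 189
B has the highest Borda score (383).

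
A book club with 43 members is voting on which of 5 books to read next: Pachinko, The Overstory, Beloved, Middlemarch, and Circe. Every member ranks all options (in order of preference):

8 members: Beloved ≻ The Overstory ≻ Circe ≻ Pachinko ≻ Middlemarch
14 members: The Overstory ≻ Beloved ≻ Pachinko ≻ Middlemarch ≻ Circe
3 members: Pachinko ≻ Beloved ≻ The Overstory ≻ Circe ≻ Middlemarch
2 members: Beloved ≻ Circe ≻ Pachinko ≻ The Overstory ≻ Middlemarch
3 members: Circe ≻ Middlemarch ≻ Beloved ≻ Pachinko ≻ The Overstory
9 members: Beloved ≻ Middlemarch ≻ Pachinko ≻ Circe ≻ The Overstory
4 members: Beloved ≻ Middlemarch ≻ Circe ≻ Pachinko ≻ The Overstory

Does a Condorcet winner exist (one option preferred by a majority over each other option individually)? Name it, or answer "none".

Beloved

Beloved vs Pachinko: 40–3 for Beloved.
Beloved vs The Overstory: 29–14 for Beloved.
Beloved vs Middlemarch: 40–3 for Beloved.
Beloved vs Circe: 40–3 for Beloved.
Beloved beats every other option head-to-head.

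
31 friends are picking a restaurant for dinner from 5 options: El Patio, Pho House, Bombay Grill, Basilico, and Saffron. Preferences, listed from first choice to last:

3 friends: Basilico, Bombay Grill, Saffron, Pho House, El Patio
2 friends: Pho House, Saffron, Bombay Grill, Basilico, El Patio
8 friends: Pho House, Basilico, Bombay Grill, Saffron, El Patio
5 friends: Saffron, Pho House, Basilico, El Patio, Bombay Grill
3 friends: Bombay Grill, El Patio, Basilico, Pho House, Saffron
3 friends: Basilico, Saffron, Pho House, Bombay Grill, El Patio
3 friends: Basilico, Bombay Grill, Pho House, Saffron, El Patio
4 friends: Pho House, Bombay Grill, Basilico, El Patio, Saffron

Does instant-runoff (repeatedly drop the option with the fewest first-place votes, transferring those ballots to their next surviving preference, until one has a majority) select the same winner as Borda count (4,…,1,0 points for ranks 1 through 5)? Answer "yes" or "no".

Instant-runoff — R1 El Patio 0, Pho House 14, Bombay Grill 3, Basilico 9, Saffron 5 (El Patio out); R2 Pho House 14, Bombay Grill 3, Basilico 9, Saffron 5 (Bombay Grill out); R3 Pho House 14, Basilico 12, Saffron 5 (Saffron out); R4 Pho House 19, Basilico 12 (Pho House winner). Winner: Pho House.
Borda — scores: El Patio 18, Pho House 89, Bombay Grill 65, Basilico 86, Saffron 52. Winner: Pho House.
The two methods agree.

yes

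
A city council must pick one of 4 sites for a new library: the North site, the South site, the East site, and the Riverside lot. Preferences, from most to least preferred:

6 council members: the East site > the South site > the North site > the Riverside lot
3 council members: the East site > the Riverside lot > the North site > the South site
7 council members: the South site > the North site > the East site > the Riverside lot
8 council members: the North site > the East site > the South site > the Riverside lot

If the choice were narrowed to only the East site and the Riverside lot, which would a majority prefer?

the East site

Voters preferring the East site to the Riverside lot: 24; preferring the Riverside lot to the East site: 0.
the East site wins the head-to-head.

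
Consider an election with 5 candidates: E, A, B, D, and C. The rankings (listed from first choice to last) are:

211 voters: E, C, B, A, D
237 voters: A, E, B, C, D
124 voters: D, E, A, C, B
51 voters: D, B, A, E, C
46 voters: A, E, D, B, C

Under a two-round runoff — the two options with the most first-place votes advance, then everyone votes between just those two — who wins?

Round 1 first-place votes: E 211, A 283, B 0, D 175, C 0.
A and E advance.
Runoff: A is preferred to E by 334 voters; E by 335.
E wins the runoff.

E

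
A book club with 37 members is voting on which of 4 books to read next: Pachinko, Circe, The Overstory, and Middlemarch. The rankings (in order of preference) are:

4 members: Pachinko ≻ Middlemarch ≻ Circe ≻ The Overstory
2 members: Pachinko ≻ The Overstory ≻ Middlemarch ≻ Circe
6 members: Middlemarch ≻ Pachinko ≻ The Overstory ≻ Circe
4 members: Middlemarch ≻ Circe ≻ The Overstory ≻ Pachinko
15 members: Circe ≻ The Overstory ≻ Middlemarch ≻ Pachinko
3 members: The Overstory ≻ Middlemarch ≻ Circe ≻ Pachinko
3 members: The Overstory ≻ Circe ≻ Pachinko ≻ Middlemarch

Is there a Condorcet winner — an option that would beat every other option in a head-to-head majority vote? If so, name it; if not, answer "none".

Checking pairwise contests:
Circe beats Pachinko 25–12.
Middlemarch beats Circe 19–18.
Circe beats The Overstory 23–14.
The Overstory beats Middlemarch 23–14.
Every option loses at least one head-to-head, so there is no Condorcet winner.

none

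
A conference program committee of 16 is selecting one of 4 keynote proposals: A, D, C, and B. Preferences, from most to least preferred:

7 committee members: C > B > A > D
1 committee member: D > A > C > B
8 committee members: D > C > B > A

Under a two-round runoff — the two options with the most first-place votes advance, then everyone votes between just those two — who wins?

D

Round 1 first-place votes: A 0, D 9, C 7, B 0.
D and C advance.
Runoff: D is preferred to C by 9 voters; C by 7.
D wins the runoff.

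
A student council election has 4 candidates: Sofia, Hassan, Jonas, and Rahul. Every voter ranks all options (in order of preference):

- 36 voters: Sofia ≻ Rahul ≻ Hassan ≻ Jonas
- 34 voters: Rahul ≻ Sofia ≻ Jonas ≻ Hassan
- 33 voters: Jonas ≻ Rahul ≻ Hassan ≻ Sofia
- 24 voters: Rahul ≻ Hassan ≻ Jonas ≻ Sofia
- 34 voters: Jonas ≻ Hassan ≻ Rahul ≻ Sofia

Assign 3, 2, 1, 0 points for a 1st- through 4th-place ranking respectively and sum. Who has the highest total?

Sofia: 36·3 + 34·2 + 33·0 + 24·0 + 34·0 = 176
Hassan: 36·1 + 34·0 + 33·1 + 24·2 + 34·2 = 185
Jonas: 36·0 + 34·1 + 33·3 + 24·1 + 34·3 = 259
Rahul: 36·2 + 34·3 + 33·2 + 24·3 + 34·1 = 346
Rahul has the highest Borda score (346).

Rahul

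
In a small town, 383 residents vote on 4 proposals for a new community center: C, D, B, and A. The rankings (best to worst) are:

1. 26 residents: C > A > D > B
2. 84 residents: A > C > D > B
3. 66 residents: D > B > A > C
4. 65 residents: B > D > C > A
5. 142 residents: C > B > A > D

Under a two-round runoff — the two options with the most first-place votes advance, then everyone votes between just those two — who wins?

Round 1 first-place votes: C 168, D 66, B 65, A 84.
C and A advance.
Runoff: C is preferred to A by 233 voters; A by 150.
C wins the runoff.

C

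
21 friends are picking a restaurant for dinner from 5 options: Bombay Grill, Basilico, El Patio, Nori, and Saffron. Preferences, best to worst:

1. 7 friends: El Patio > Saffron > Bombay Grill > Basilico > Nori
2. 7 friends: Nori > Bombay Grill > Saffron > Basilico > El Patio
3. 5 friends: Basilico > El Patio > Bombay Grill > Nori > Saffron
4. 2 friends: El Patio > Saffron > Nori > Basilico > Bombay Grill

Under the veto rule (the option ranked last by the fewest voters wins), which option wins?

Last-place votes: Bombay Grill 2, Basilico 0, El Patio 7, Nori 7, Saffron 5.
Basilico is ranked last by the fewest voters, so Basilico wins.

Basilico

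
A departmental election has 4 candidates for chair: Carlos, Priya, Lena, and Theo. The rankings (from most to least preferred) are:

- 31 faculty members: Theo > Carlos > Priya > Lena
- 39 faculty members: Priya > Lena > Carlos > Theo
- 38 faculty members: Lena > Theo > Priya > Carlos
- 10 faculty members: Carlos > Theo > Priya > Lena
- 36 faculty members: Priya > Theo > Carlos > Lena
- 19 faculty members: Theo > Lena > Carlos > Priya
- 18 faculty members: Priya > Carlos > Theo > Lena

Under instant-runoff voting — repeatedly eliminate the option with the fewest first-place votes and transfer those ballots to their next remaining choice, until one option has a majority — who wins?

Theo

Round 1: Carlos 10, Priya 93, Lena 38, Theo 50. Eliminate Carlos.
Round 2: Priya 93, Lena 38, Theo 60. Eliminate Lena.
Round 3: Priya 93, Theo 98. Theo has a majority.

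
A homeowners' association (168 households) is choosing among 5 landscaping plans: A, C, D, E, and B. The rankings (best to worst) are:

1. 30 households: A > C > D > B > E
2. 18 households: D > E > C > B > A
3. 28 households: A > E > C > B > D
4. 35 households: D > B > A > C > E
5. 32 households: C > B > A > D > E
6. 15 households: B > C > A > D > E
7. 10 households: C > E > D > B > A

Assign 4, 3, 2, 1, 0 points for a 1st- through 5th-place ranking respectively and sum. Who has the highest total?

C

A: 30·4 + 18·0 + 28·4 + 35·2 + 32·2 + 15·2 + 10·0 = 396
C: 30·3 + 18·2 + 28·2 + 35·1 + 32·4 + 15·3 + 10·4 = 430
D: 30·2 + 18·4 + 28·0 + 35·4 + 32·1 + 15·1 + 10·2 = 339
E: 30·0 + 18·3 + 28·3 + 35·0 + 32·0 + 15·0 + 10·3 = 168
B: 30·1 + 18·1 + 28·1 + 35·3 + 32·3 + 15·4 + 10·1 = 347
C has the highest Borda score (430).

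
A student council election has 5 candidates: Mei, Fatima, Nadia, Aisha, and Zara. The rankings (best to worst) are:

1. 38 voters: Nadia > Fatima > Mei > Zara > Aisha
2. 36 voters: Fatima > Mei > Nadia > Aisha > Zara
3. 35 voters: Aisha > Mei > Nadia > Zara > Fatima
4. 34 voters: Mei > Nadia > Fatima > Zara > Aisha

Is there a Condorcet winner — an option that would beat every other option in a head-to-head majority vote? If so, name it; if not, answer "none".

Checking pairwise contests:
Fatima beats Mei 74–69.
Nadia beats Fatima 107–36.
Mei beats Nadia 105–38.
Mei beats Aisha 108–35.
Mei beats Zara 143–0.
Every option loses at least one head-to-head, so there is no Condorcet winner.

none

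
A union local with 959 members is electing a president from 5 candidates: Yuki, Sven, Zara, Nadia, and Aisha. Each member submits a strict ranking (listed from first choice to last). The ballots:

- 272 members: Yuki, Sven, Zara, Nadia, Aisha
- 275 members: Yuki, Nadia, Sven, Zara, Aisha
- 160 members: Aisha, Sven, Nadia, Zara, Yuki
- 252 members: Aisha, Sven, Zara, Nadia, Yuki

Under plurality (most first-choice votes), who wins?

First-place votes: Yuki 547, Sven 0, Zara 0, Nadia 0, Aisha 412.
Yuki has the most first-place votes.

Yuki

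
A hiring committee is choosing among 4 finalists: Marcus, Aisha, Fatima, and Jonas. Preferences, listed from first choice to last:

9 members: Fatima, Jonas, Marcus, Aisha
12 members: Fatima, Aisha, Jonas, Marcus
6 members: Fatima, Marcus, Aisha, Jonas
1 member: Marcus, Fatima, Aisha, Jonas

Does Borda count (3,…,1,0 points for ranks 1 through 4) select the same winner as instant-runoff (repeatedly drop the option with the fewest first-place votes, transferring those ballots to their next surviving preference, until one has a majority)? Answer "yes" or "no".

Borda — scores: Marcus 24, Aisha 31, Fatima 83, Jonas 30. Winner: Fatima.
Instant-runoff — R1 Marcus 1, Aisha 0, Fatima 27, Jonas 0 (Fatima winner). Winner: Fatima.
The two methods agree.

yes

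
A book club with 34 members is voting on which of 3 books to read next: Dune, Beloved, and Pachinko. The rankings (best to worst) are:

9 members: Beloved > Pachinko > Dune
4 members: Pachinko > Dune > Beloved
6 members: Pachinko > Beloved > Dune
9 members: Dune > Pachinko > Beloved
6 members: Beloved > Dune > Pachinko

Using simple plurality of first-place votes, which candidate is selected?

First-place votes: Dune 9, Beloved 15, Pachinko 10.
Beloved has the most first-place votes.

Beloved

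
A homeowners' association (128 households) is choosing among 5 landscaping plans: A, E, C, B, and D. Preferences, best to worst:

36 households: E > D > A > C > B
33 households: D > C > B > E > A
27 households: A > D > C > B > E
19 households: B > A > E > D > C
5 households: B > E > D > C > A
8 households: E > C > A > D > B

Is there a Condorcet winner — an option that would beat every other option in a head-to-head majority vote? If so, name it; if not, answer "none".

Checking pairwise contests:
E beats A 82–46.
B beats E 84–44.
A beats C 82–46.
A beats B 71–57.
E beats D 68–60.
Every option loses at least one head-to-head, so there is no Condorcet winner.

none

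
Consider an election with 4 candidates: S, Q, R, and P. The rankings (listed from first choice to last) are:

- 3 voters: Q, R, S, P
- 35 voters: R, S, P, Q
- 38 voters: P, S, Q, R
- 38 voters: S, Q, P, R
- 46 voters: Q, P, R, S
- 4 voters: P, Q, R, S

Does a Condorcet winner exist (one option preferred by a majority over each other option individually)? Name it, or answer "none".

none

Checking pairwise contests:
R beats S 88–76.
S beats Q 111–53.
Q beats R 129–35.
Q beats P 87–77.
Every option loses at least one head-to-head, so there is no Condorcet winner.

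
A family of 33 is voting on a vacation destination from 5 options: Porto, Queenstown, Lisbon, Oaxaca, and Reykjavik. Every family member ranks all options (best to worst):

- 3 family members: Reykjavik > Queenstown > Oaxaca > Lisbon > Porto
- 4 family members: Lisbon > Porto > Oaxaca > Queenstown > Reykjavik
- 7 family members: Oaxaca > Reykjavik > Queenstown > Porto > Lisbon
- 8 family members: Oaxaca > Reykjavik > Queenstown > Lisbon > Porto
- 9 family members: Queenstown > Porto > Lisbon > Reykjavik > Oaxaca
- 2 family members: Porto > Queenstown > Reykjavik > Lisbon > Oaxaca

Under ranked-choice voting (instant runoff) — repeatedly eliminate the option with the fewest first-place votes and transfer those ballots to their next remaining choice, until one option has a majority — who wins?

Oaxaca

Round 1: Porto 2, Queenstown 9, Lisbon 4, Oaxaca 15, Reykjavik 3. Eliminate Porto.
Round 2: Queenstown 11, Lisbon 4, Oaxaca 15, Reykjavik 3. Eliminate Reykjavik.
Round 3: Queenstown 14, Lisbon 4, Oaxaca 15. Eliminate Lisbon.
Round 4: Queenstown 14, Oaxaca 19. Oaxaca has a majority.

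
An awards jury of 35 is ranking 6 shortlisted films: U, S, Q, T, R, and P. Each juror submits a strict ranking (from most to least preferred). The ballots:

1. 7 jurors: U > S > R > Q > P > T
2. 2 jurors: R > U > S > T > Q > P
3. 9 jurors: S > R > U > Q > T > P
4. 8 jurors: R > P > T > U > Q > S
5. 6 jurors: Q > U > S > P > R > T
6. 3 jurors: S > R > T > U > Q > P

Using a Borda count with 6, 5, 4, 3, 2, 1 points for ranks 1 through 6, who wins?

U: 7·6 + 2·5 + 9·4 + 8·3 + 6·5 + 3·3 = 151
S: 7·5 + 2·4 + 9·6 + 8·1 + 6·4 + 3·6 = 147
Q: 7·3 + 2·2 + 9·3 + 8·2 + 6·6 + 3·2 = 110
T: 7·1 + 2·3 + 9·2 + 8·4 + 6·1 + 3·4 = 81
R: 7·4 + 2·6 + 9·5 + 8·6 + 6·2 + 3·5 = 160
P: 7·2 + 2·1 + 9·1 + 8·5 + 6·3 + 3·1 = 86
R has the highest Borda score (160).

R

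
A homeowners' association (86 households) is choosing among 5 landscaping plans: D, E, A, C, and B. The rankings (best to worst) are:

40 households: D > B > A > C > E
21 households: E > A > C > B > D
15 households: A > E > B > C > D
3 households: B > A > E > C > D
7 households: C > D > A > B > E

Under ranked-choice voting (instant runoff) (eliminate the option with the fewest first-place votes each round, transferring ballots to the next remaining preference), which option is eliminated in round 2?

Round 1: D 40, E 21, A 15, C 7, B 3. Eliminate B.
Round 2: D 40, E 21, A 18, C 7. Eliminate C.

C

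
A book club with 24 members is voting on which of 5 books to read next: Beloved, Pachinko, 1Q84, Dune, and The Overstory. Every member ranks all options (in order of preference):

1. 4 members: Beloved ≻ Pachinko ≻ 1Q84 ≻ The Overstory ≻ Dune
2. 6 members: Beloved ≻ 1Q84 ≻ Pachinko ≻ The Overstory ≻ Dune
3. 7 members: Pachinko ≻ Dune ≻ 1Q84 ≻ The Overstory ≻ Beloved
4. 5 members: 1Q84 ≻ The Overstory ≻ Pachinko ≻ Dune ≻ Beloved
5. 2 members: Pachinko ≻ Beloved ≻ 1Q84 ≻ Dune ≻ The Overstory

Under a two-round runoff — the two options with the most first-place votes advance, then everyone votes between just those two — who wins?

Pachinko

Round 1 first-place votes: Beloved 10, Pachinko 9, 1Q84 5, Dune 0, The Overstory 0.
Beloved and Pachinko advance.
Runoff: Beloved is preferred to Pachinko by 10 voters; Pachinko by 14.
Pachinko wins the runoff.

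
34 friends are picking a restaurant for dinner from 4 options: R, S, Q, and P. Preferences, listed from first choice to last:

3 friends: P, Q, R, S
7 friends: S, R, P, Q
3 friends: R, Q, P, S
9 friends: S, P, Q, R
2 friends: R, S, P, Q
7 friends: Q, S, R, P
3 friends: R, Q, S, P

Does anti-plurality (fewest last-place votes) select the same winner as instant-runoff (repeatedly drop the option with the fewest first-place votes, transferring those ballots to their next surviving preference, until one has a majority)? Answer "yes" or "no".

Anti-plurality — last-place votes: R 9, S 6, Q 9, P 10. Winner: S.
Instant-runoff — R1 R 8, S 16, Q 7, P 3 (P out); R2 R 8, S 16, Q 10 (R out); R3 S 18, Q 16 (S winner). Winner: S.
The two methods agree.

yes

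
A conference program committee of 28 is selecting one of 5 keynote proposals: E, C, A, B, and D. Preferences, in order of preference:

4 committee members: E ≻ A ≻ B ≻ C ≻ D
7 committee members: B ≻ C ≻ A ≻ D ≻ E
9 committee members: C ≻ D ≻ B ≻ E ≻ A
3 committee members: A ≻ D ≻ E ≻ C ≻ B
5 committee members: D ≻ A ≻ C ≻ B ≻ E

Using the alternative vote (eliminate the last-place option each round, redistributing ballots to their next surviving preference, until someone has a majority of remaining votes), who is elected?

C

Round 1: E 4, C 9, A 3, B 7, D 5. Eliminate A.
Round 2: E 4, C 9, B 7, D 8. Eliminate E.
Round 3: C 9, B 11, D 8. Eliminate D.
Round 4: C 17, B 11. C has a majority.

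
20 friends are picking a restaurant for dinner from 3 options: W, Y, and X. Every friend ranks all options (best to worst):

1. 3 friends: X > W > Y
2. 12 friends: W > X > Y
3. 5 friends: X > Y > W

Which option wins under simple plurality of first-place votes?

W

First-place votes: W 12, Y 0, X 8.
W has the most first-place votes.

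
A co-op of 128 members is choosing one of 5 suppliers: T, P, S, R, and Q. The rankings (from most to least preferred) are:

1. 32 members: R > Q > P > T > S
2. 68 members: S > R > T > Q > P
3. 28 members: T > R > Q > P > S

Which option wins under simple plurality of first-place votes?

First-place votes: T 28, P 0, S 68, R 32, Q 0.
S has the most first-place votes.

S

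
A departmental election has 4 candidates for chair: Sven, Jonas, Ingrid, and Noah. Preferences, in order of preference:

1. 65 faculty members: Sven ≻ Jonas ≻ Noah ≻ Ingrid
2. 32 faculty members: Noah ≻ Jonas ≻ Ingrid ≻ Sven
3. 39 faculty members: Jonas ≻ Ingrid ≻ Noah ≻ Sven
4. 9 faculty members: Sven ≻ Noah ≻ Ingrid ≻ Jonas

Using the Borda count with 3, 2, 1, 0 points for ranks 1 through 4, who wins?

Jonas

Sven: 65·3 + 32·0 + 39·0 + 9·3 = 222
Jonas: 65·2 + 32·2 + 39·3 + 9·0 = 311
Ingrid: 65·0 + 32·1 + 39·2 + 9·1 = 119
Noah: 65·1 + 32·3 + 39·1 + 9·2 = 218
Jonas has the highest Borda score (311).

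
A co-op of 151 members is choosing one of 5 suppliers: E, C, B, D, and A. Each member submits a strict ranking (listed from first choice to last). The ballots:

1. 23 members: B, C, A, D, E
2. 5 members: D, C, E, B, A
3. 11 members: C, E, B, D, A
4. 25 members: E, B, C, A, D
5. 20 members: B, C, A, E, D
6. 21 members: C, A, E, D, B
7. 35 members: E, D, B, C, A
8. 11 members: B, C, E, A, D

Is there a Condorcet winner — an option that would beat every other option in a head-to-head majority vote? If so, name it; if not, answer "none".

Checking pairwise contests:
C beats E 91–60.
B beats C 114–37.
E beats B 97–54.
E beats D 123–28.
E beats A 87–64.
Every option loses at least one head-to-head, so there is no Condorcet winner.

none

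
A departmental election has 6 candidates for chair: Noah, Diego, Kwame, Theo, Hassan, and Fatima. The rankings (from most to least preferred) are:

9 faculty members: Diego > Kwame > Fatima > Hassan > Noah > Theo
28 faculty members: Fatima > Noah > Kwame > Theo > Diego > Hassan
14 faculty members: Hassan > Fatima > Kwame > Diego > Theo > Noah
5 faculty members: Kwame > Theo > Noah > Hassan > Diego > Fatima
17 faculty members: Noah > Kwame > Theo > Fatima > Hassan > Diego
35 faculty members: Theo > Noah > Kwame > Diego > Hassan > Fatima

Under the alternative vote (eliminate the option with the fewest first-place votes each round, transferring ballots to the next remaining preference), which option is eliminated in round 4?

Round 1: Noah 17, Diego 9, Kwame 5, Theo 35, Hassan 14, Fatima 28. Eliminate Kwame.
Round 2: Noah 17, Diego 9, Theo 40, Hassan 14, Fatima 28. Eliminate Diego.
Round 3: Noah 17, Theo 40, Hassan 14, Fatima 37. Eliminate Hassan.
Round 4: Noah 17, Theo 40, Fatima 51. Eliminate Noah.

Noah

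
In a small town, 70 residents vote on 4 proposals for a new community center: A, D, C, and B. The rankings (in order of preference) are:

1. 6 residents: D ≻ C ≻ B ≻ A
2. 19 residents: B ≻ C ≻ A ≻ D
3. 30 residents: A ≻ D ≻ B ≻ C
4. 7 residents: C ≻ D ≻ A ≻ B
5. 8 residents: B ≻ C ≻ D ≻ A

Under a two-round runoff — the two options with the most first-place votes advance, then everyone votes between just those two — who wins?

A

Round 1 first-place votes: A 30, D 6, C 7, B 27.
A and B advance.
Runoff: A is preferred to B by 37 voters; B by 33.
A wins the runoff.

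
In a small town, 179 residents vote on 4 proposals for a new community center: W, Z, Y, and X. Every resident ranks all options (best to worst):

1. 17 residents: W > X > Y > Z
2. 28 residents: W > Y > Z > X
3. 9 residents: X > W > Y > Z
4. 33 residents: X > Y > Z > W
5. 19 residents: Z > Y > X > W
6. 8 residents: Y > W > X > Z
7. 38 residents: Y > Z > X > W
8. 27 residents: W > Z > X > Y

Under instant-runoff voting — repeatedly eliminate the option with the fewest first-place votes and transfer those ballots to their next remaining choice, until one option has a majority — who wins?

Y

Round 1: W 72, Z 19, Y 46, X 42. Eliminate Z.
Round 2: W 72, Y 65, X 42. Eliminate X.
Round 3: W 81, Y 98. Y has a majority.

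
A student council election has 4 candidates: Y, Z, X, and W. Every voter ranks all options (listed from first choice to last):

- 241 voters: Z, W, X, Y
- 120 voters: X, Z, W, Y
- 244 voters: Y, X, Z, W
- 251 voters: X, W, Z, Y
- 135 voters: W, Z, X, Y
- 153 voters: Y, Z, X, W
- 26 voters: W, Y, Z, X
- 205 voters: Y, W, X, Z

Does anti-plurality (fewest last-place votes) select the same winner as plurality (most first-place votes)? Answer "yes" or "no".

no

Anti-plurality — last-place votes: Y 747, Z 205, X 26, W 397. Winner: X.
Plurality — first-place votes: Y 602, Z 241, X 371, W 161. Winner: Y.
The two methods disagree.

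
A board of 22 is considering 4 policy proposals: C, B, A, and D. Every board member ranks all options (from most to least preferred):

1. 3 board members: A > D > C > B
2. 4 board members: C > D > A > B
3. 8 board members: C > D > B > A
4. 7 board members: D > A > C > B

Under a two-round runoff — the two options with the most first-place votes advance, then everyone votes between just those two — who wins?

C

Round 1 first-place votes: C 12, B 0, A 3, D 7.
C and D advance.
Runoff: C is preferred to D by 12 voters; D by 10.
C wins the runoff.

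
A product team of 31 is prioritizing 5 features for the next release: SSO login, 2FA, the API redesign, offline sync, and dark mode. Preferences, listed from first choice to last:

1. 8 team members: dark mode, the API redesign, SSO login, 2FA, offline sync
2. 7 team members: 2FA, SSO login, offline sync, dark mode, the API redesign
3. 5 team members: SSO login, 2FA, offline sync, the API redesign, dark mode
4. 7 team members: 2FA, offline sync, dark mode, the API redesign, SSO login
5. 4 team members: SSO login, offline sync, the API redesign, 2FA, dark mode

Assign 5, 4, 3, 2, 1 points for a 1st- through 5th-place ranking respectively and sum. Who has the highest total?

SSO login: 8·3 + 7·4 + 5·5 + 7·1 + 4·5 = 104
2FA: 8·2 + 7·5 + 5·4 + 7·5 + 4·2 = 114
the API redesign: 8·4 + 7·1 + 5·2 + 7·2 + 4·3 = 75
offline sync: 8·1 + 7·3 + 5·3 + 7·4 + 4·4 = 88
dark mode: 8·5 + 7·2 + 5·1 + 7·3 + 4·1 = 84
2FA has the highest Borda score (114).

2FA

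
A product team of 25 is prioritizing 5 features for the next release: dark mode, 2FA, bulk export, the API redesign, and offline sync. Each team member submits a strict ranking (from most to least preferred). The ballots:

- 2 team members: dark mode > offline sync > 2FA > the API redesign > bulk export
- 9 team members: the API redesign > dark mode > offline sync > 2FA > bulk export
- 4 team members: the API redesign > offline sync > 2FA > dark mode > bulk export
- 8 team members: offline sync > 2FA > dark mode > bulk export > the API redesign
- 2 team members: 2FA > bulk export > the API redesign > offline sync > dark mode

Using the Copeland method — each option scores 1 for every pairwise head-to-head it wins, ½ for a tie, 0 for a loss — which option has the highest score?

dark mode: beats bulk export; loses to 2FA, the API redesign, and offline sync → score 1.
2FA: beats dark mode and bulk export; loses to the API redesign and offline sync → score 2.
bulk export: loses to dark mode, 2FA, the API redesign, and offline sync → score 0.
the API redesign: beats dark mode, 2FA, bulk export, and offline sync → score 4.
offline sync: beats dark mode, 2FA, and bulk export; loses to the API redesign → score 3.
the API redesign has the best pairwise record.

the API redesign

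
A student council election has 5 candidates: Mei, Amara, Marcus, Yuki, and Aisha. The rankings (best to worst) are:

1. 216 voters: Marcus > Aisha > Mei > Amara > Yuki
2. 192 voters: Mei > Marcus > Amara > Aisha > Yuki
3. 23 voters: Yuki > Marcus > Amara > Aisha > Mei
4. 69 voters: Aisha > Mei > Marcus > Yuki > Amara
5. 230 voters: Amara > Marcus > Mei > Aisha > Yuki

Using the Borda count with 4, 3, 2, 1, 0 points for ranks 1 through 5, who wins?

Mei: 216·2 + 192·4 + 23·0 + 69·3 + 230·2 = 1867
Amara: 216·1 + 192·2 + 23·2 + 69·0 + 230·4 = 1566
Marcus: 216·4 + 192·3 + 23·3 + 69·2 + 230·3 = 2337
Yuki: 216·0 + 192·0 + 23·4 + 69·1 + 230·0 = 161
Aisha: 216·3 + 192·1 + 23·1 + 69·4 + 230·1 = 1369
Marcus has the highest Borda score (2337).

Marcus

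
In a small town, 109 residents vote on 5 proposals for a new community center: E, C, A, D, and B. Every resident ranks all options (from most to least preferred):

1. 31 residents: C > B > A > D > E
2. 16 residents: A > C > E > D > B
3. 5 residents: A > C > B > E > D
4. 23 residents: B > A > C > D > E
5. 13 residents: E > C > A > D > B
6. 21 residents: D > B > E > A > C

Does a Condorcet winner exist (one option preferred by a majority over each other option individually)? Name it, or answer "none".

Checking pairwise contests:
C beats E 75–34.
A beats C 65–44.
B beats A 75–34.
C beats D 88–21.
C beats B 65–44.
Every option loses at least one head-to-head, so there is no Condorcet winner.

none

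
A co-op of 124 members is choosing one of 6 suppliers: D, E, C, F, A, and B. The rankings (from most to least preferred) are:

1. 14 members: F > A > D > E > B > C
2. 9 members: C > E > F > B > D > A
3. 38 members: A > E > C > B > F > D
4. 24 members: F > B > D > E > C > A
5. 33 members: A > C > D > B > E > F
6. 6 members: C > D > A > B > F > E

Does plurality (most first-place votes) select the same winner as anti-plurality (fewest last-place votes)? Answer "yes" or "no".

Plurality — first-place votes: D 0, E 0, C 15, F 38, A 71, B 0. Winner: A.
Anti-plurality — last-place votes: D 38, E 6, C 14, F 33, A 33, B 0. Winner: B.
The two methods disagree.

no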